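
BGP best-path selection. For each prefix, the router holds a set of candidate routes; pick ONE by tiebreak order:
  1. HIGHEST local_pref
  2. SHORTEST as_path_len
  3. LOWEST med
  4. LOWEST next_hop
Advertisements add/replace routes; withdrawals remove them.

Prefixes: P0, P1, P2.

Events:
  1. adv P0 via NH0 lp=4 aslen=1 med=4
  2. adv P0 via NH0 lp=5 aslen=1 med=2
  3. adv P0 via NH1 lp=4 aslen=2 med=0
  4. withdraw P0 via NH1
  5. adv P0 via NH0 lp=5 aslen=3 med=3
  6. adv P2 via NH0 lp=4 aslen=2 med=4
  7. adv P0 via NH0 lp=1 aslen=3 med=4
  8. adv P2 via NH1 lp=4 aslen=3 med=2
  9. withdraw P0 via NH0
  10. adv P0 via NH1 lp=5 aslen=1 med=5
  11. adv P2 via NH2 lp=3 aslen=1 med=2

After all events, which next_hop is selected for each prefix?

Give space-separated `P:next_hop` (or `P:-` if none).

Op 1: best P0=NH0 P1=- P2=-
Op 2: best P0=NH0 P1=- P2=-
Op 3: best P0=NH0 P1=- P2=-
Op 4: best P0=NH0 P1=- P2=-
Op 5: best P0=NH0 P1=- P2=-
Op 6: best P0=NH0 P1=- P2=NH0
Op 7: best P0=NH0 P1=- P2=NH0
Op 8: best P0=NH0 P1=- P2=NH0
Op 9: best P0=- P1=- P2=NH0
Op 10: best P0=NH1 P1=- P2=NH0
Op 11: best P0=NH1 P1=- P2=NH0

Answer: P0:NH1 P1:- P2:NH0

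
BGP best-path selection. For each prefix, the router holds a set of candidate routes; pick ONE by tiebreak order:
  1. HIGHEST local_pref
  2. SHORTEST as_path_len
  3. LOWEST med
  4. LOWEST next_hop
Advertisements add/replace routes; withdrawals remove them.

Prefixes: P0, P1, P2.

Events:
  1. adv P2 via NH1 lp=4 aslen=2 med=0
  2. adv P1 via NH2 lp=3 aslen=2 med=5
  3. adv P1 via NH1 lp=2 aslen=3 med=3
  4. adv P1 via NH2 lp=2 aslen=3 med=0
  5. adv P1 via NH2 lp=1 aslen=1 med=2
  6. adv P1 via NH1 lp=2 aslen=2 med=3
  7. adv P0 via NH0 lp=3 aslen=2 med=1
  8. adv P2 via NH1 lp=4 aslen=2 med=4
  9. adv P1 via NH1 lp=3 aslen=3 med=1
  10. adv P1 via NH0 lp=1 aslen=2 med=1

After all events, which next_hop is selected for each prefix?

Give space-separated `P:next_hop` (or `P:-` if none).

Answer: P0:NH0 P1:NH1 P2:NH1

Derivation:
Op 1: best P0=- P1=- P2=NH1
Op 2: best P0=- P1=NH2 P2=NH1
Op 3: best P0=- P1=NH2 P2=NH1
Op 4: best P0=- P1=NH2 P2=NH1
Op 5: best P0=- P1=NH1 P2=NH1
Op 6: best P0=- P1=NH1 P2=NH1
Op 7: best P0=NH0 P1=NH1 P2=NH1
Op 8: best P0=NH0 P1=NH1 P2=NH1
Op 9: best P0=NH0 P1=NH1 P2=NH1
Op 10: best P0=NH0 P1=NH1 P2=NH1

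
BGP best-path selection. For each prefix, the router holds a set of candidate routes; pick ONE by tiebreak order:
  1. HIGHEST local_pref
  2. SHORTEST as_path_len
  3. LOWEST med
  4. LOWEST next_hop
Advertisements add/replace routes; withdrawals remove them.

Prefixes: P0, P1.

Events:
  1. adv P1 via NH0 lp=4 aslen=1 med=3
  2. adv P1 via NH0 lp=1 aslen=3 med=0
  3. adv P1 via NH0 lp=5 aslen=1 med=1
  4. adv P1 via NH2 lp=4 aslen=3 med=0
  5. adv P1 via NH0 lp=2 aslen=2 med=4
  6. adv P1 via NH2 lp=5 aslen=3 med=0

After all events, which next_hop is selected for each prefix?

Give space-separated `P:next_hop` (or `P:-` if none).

Op 1: best P0=- P1=NH0
Op 2: best P0=- P1=NH0
Op 3: best P0=- P1=NH0
Op 4: best P0=- P1=NH0
Op 5: best P0=- P1=NH2
Op 6: best P0=- P1=NH2

Answer: P0:- P1:NH2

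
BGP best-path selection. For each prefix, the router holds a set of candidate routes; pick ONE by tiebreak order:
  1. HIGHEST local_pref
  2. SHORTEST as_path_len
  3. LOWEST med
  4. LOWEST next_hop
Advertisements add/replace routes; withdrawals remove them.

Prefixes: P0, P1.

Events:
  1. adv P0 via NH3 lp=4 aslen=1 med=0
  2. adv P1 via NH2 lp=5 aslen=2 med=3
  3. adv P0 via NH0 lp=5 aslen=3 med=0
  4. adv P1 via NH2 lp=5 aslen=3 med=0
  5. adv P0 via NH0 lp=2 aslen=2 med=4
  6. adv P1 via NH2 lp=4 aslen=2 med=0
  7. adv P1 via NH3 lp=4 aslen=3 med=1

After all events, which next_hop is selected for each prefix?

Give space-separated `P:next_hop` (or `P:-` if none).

Answer: P0:NH3 P1:NH2

Derivation:
Op 1: best P0=NH3 P1=-
Op 2: best P0=NH3 P1=NH2
Op 3: best P0=NH0 P1=NH2
Op 4: best P0=NH0 P1=NH2
Op 5: best P0=NH3 P1=NH2
Op 6: best P0=NH3 P1=NH2
Op 7: best P0=NH3 P1=NH2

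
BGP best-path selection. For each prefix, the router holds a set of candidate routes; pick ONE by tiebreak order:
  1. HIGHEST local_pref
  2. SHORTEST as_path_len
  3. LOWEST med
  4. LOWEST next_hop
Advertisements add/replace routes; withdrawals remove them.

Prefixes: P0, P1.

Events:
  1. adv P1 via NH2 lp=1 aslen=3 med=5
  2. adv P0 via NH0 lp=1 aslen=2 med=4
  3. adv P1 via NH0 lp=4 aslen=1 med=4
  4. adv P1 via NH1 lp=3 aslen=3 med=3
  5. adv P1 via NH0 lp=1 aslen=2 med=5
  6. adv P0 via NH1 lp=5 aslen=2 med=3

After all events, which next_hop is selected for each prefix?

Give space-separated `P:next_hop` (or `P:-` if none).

Answer: P0:NH1 P1:NH1

Derivation:
Op 1: best P0=- P1=NH2
Op 2: best P0=NH0 P1=NH2
Op 3: best P0=NH0 P1=NH0
Op 4: best P0=NH0 P1=NH0
Op 5: best P0=NH0 P1=NH1
Op 6: best P0=NH1 P1=NH1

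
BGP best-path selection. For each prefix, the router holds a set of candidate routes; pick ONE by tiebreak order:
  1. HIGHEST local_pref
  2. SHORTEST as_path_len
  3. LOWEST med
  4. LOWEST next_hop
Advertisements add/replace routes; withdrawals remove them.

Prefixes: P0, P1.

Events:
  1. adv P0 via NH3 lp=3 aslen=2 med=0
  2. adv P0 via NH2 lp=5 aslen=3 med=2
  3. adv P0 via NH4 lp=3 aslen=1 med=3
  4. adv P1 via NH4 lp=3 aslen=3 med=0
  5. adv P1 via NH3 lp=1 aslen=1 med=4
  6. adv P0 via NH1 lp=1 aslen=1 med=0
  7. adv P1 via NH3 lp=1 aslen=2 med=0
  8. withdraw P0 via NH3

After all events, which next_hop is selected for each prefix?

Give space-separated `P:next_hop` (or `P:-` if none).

Op 1: best P0=NH3 P1=-
Op 2: best P0=NH2 P1=-
Op 3: best P0=NH2 P1=-
Op 4: best P0=NH2 P1=NH4
Op 5: best P0=NH2 P1=NH4
Op 6: best P0=NH2 P1=NH4
Op 7: best P0=NH2 P1=NH4
Op 8: best P0=NH2 P1=NH4

Answer: P0:NH2 P1:NH4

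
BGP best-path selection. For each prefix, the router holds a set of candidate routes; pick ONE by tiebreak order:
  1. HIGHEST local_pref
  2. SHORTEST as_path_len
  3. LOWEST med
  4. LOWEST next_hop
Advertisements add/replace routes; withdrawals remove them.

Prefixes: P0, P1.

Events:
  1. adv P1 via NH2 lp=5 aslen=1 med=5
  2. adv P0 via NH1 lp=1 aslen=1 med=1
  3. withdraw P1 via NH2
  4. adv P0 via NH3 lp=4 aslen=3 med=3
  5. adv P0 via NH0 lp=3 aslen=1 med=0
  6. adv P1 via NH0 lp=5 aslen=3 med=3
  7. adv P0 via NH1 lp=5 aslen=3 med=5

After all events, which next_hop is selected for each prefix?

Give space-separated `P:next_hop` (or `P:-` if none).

Answer: P0:NH1 P1:NH0

Derivation:
Op 1: best P0=- P1=NH2
Op 2: best P0=NH1 P1=NH2
Op 3: best P0=NH1 P1=-
Op 4: best P0=NH3 P1=-
Op 5: best P0=NH3 P1=-
Op 6: best P0=NH3 P1=NH0
Op 7: best P0=NH1 P1=NH0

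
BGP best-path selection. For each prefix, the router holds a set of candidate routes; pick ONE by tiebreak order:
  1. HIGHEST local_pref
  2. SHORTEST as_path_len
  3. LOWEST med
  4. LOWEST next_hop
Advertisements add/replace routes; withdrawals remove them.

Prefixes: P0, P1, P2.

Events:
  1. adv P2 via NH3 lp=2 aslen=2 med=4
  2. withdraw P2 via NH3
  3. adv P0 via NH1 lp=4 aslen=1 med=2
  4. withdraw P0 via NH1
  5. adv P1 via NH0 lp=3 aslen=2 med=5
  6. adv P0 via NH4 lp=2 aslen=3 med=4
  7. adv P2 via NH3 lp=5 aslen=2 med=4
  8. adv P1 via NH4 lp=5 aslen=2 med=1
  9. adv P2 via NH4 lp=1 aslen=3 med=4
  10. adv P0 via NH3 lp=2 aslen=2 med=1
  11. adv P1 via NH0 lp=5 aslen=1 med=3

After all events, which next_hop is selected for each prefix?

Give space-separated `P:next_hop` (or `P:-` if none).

Answer: P0:NH3 P1:NH0 P2:NH3

Derivation:
Op 1: best P0=- P1=- P2=NH3
Op 2: best P0=- P1=- P2=-
Op 3: best P0=NH1 P1=- P2=-
Op 4: best P0=- P1=- P2=-
Op 5: best P0=- P1=NH0 P2=-
Op 6: best P0=NH4 P1=NH0 P2=-
Op 7: best P0=NH4 P1=NH0 P2=NH3
Op 8: best P0=NH4 P1=NH4 P2=NH3
Op 9: best P0=NH4 P1=NH4 P2=NH3
Op 10: best P0=NH3 P1=NH4 P2=NH3
Op 11: best P0=NH3 P1=NH0 P2=NH3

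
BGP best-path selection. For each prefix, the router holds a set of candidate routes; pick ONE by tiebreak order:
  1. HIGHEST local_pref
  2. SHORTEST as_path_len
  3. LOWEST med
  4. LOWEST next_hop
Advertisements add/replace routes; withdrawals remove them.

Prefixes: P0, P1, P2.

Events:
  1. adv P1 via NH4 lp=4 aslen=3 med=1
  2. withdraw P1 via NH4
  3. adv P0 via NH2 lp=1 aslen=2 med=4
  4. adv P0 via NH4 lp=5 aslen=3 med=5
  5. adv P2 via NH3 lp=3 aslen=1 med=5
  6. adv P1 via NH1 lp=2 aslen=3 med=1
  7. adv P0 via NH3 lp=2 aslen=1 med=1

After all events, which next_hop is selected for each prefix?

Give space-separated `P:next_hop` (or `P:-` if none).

Answer: P0:NH4 P1:NH1 P2:NH3

Derivation:
Op 1: best P0=- P1=NH4 P2=-
Op 2: best P0=- P1=- P2=-
Op 3: best P0=NH2 P1=- P2=-
Op 4: best P0=NH4 P1=- P2=-
Op 5: best P0=NH4 P1=- P2=NH3
Op 6: best P0=NH4 P1=NH1 P2=NH3
Op 7: best P0=NH4 P1=NH1 P2=NH3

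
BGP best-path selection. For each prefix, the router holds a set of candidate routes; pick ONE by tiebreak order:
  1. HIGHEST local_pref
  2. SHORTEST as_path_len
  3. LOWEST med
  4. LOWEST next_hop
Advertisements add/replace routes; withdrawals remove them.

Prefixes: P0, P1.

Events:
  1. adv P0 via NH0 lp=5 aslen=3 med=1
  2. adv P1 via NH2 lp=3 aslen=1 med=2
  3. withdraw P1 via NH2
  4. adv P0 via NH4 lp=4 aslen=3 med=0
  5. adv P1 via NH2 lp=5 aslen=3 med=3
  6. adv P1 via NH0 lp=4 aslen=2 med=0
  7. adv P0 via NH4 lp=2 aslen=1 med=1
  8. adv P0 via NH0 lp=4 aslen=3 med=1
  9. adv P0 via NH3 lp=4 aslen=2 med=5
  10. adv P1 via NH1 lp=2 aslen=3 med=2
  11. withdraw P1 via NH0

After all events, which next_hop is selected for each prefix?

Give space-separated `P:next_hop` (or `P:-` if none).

Answer: P0:NH3 P1:NH2

Derivation:
Op 1: best P0=NH0 P1=-
Op 2: best P0=NH0 P1=NH2
Op 3: best P0=NH0 P1=-
Op 4: best P0=NH0 P1=-
Op 5: best P0=NH0 P1=NH2
Op 6: best P0=NH0 P1=NH2
Op 7: best P0=NH0 P1=NH2
Op 8: best P0=NH0 P1=NH2
Op 9: best P0=NH3 P1=NH2
Op 10: best P0=NH3 P1=NH2
Op 11: best P0=NH3 P1=NH2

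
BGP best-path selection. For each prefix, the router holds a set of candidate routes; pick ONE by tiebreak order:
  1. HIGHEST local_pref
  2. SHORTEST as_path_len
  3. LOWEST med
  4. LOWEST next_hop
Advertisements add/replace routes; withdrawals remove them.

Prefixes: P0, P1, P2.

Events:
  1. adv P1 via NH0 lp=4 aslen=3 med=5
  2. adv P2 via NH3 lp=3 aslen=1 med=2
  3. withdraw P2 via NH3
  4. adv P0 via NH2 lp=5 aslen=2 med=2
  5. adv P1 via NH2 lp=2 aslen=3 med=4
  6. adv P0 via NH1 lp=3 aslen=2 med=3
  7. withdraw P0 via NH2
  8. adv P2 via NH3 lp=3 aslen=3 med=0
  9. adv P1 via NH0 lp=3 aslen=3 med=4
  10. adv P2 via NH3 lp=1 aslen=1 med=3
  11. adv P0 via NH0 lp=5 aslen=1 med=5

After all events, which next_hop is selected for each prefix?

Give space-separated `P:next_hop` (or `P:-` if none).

Answer: P0:NH0 P1:NH0 P2:NH3

Derivation:
Op 1: best P0=- P1=NH0 P2=-
Op 2: best P0=- P1=NH0 P2=NH3
Op 3: best P0=- P1=NH0 P2=-
Op 4: best P0=NH2 P1=NH0 P2=-
Op 5: best P0=NH2 P1=NH0 P2=-
Op 6: best P0=NH2 P1=NH0 P2=-
Op 7: best P0=NH1 P1=NH0 P2=-
Op 8: best P0=NH1 P1=NH0 P2=NH3
Op 9: best P0=NH1 P1=NH0 P2=NH3
Op 10: best P0=NH1 P1=NH0 P2=NH3
Op 11: best P0=NH0 P1=NH0 P2=NH3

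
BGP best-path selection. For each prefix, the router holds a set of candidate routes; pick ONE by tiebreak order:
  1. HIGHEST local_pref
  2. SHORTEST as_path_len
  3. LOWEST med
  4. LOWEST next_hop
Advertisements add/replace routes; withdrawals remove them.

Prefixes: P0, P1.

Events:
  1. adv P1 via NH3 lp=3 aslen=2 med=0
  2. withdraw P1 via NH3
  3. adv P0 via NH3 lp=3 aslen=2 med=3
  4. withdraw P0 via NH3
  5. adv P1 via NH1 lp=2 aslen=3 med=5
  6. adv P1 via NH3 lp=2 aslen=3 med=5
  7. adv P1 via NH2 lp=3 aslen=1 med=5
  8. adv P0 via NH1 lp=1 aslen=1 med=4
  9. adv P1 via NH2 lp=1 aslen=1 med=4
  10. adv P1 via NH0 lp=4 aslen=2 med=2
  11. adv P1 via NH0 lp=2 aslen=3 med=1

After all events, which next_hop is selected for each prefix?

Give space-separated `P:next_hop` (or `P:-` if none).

Op 1: best P0=- P1=NH3
Op 2: best P0=- P1=-
Op 3: best P0=NH3 P1=-
Op 4: best P0=- P1=-
Op 5: best P0=- P1=NH1
Op 6: best P0=- P1=NH1
Op 7: best P0=- P1=NH2
Op 8: best P0=NH1 P1=NH2
Op 9: best P0=NH1 P1=NH1
Op 10: best P0=NH1 P1=NH0
Op 11: best P0=NH1 P1=NH0

Answer: P0:NH1 P1:NH0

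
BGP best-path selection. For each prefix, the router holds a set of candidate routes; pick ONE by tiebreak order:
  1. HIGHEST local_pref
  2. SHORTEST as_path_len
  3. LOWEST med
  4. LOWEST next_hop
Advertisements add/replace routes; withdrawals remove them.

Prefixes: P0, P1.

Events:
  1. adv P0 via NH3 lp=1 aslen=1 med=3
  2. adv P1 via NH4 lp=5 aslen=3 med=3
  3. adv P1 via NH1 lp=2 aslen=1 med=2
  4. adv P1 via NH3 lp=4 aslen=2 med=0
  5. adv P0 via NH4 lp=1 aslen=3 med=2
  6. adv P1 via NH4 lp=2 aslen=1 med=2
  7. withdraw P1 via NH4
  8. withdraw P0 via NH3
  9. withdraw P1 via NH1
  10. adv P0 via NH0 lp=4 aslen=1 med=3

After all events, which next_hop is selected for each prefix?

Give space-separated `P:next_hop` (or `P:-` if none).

Answer: P0:NH0 P1:NH3

Derivation:
Op 1: best P0=NH3 P1=-
Op 2: best P0=NH3 P1=NH4
Op 3: best P0=NH3 P1=NH4
Op 4: best P0=NH3 P1=NH4
Op 5: best P0=NH3 P1=NH4
Op 6: best P0=NH3 P1=NH3
Op 7: best P0=NH3 P1=NH3
Op 8: best P0=NH4 P1=NH3
Op 9: best P0=NH4 P1=NH3
Op 10: best P0=NH0 P1=NH3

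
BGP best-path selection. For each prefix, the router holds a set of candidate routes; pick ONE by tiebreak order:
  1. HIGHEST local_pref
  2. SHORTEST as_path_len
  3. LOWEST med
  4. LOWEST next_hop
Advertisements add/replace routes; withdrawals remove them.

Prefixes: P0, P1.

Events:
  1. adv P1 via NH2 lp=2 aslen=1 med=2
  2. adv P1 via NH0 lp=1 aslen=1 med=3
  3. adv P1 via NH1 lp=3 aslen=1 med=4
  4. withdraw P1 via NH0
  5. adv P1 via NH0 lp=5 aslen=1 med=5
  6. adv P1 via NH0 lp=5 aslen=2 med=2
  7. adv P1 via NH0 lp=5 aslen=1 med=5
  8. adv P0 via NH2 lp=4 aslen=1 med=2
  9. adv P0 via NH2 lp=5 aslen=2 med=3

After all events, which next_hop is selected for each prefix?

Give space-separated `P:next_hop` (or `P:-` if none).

Op 1: best P0=- P1=NH2
Op 2: best P0=- P1=NH2
Op 3: best P0=- P1=NH1
Op 4: best P0=- P1=NH1
Op 5: best P0=- P1=NH0
Op 6: best P0=- P1=NH0
Op 7: best P0=- P1=NH0
Op 8: best P0=NH2 P1=NH0
Op 9: best P0=NH2 P1=NH0

Answer: P0:NH2 P1:NH0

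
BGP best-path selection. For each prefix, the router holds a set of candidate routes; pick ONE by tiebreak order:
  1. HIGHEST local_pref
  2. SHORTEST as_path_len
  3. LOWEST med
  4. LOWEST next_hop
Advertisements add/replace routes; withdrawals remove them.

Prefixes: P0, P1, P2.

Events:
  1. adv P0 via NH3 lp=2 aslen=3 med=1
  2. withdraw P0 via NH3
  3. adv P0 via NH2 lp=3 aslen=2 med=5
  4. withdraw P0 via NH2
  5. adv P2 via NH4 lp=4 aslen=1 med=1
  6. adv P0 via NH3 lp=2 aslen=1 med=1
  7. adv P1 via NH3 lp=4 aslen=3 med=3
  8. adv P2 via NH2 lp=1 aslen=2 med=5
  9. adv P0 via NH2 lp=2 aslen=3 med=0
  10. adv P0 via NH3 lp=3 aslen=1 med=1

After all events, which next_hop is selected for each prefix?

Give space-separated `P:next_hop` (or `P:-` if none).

Answer: P0:NH3 P1:NH3 P2:NH4

Derivation:
Op 1: best P0=NH3 P1=- P2=-
Op 2: best P0=- P1=- P2=-
Op 3: best P0=NH2 P1=- P2=-
Op 4: best P0=- P1=- P2=-
Op 5: best P0=- P1=- P2=NH4
Op 6: best P0=NH3 P1=- P2=NH4
Op 7: best P0=NH3 P1=NH3 P2=NH4
Op 8: best P0=NH3 P1=NH3 P2=NH4
Op 9: best P0=NH3 P1=NH3 P2=NH4
Op 10: best P0=NH3 P1=NH3 P2=NH4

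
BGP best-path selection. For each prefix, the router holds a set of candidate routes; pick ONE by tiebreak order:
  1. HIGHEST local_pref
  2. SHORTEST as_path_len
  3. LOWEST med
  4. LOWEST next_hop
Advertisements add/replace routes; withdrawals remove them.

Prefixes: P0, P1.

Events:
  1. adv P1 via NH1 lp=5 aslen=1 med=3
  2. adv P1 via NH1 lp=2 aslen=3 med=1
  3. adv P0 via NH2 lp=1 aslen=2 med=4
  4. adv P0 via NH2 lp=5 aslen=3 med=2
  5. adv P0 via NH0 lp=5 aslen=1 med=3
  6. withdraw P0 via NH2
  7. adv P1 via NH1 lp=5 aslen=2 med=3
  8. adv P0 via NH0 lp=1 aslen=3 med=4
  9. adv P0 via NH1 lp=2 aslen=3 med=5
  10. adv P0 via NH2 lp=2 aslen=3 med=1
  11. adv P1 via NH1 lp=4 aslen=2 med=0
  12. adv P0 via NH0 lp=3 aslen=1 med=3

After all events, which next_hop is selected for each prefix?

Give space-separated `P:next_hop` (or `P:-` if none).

Op 1: best P0=- P1=NH1
Op 2: best P0=- P1=NH1
Op 3: best P0=NH2 P1=NH1
Op 4: best P0=NH2 P1=NH1
Op 5: best P0=NH0 P1=NH1
Op 6: best P0=NH0 P1=NH1
Op 7: best P0=NH0 P1=NH1
Op 8: best P0=NH0 P1=NH1
Op 9: best P0=NH1 P1=NH1
Op 10: best P0=NH2 P1=NH1
Op 11: best P0=NH2 P1=NH1
Op 12: best P0=NH0 P1=NH1

Answer: P0:NH0 P1:NH1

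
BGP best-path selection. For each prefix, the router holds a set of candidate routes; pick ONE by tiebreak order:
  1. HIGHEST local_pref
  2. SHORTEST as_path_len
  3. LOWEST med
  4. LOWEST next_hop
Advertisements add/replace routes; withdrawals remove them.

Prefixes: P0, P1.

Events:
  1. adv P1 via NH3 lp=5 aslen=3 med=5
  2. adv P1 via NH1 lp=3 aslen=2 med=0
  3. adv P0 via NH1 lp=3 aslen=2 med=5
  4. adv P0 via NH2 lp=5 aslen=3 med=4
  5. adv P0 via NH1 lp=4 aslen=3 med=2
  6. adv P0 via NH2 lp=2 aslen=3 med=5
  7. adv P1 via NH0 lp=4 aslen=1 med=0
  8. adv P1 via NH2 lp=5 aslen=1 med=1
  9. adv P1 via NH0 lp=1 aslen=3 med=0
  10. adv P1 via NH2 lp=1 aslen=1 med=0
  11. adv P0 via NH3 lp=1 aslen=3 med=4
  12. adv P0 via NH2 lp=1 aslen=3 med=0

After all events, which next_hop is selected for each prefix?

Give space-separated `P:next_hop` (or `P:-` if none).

Op 1: best P0=- P1=NH3
Op 2: best P0=- P1=NH3
Op 3: best P0=NH1 P1=NH3
Op 4: best P0=NH2 P1=NH3
Op 5: best P0=NH2 P1=NH3
Op 6: best P0=NH1 P1=NH3
Op 7: best P0=NH1 P1=NH3
Op 8: best P0=NH1 P1=NH2
Op 9: best P0=NH1 P1=NH2
Op 10: best P0=NH1 P1=NH3
Op 11: best P0=NH1 P1=NH3
Op 12: best P0=NH1 P1=NH3

Answer: P0:NH1 P1:NH3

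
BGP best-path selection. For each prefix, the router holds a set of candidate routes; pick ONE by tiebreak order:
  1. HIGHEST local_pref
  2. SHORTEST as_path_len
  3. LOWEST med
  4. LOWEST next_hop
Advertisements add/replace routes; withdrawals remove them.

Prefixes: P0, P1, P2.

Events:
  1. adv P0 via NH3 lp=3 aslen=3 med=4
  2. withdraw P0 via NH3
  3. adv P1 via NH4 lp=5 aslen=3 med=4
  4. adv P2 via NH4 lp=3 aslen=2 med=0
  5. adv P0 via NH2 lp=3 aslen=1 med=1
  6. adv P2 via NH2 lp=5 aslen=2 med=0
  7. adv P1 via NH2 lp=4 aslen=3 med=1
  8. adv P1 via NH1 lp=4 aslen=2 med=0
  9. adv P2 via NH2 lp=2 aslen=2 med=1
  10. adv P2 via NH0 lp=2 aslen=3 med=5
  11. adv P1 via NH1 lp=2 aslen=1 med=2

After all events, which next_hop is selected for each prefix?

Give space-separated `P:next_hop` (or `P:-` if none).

Op 1: best P0=NH3 P1=- P2=-
Op 2: best P0=- P1=- P2=-
Op 3: best P0=- P1=NH4 P2=-
Op 4: best P0=- P1=NH4 P2=NH4
Op 5: best P0=NH2 P1=NH4 P2=NH4
Op 6: best P0=NH2 P1=NH4 P2=NH2
Op 7: best P0=NH2 P1=NH4 P2=NH2
Op 8: best P0=NH2 P1=NH4 P2=NH2
Op 9: best P0=NH2 P1=NH4 P2=NH4
Op 10: best P0=NH2 P1=NH4 P2=NH4
Op 11: best P0=NH2 P1=NH4 P2=NH4

Answer: P0:NH2 P1:NH4 P2:NH4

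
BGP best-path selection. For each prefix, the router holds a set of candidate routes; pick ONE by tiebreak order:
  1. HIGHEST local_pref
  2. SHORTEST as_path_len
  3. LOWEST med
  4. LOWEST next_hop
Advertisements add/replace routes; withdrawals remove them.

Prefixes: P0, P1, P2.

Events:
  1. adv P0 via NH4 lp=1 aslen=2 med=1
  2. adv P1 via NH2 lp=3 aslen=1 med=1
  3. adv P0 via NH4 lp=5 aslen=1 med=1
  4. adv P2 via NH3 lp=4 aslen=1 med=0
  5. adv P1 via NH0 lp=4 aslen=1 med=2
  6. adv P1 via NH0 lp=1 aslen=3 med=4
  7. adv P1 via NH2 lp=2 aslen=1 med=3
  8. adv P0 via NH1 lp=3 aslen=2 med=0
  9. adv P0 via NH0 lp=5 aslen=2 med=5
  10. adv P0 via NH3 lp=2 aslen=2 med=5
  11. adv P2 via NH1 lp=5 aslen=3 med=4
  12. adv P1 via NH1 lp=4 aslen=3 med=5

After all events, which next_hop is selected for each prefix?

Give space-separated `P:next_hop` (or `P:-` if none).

Op 1: best P0=NH4 P1=- P2=-
Op 2: best P0=NH4 P1=NH2 P2=-
Op 3: best P0=NH4 P1=NH2 P2=-
Op 4: best P0=NH4 P1=NH2 P2=NH3
Op 5: best P0=NH4 P1=NH0 P2=NH3
Op 6: best P0=NH4 P1=NH2 P2=NH3
Op 7: best P0=NH4 P1=NH2 P2=NH3
Op 8: best P0=NH4 P1=NH2 P2=NH3
Op 9: best P0=NH4 P1=NH2 P2=NH3
Op 10: best P0=NH4 P1=NH2 P2=NH3
Op 11: best P0=NH4 P1=NH2 P2=NH1
Op 12: best P0=NH4 P1=NH1 P2=NH1

Answer: P0:NH4 P1:NH1 P2:NH1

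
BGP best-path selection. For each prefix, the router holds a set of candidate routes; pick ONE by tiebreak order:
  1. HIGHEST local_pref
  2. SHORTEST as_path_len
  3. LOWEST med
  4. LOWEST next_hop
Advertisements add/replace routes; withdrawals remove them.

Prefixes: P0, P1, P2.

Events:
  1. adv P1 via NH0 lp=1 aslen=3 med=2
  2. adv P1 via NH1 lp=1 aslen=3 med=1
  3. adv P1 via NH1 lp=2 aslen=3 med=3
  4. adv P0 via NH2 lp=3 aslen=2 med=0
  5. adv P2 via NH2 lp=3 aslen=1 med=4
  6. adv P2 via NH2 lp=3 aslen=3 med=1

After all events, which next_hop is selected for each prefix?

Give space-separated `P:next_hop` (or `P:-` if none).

Op 1: best P0=- P1=NH0 P2=-
Op 2: best P0=- P1=NH1 P2=-
Op 3: best P0=- P1=NH1 P2=-
Op 4: best P0=NH2 P1=NH1 P2=-
Op 5: best P0=NH2 P1=NH1 P2=NH2
Op 6: best P0=NH2 P1=NH1 P2=NH2

Answer: P0:NH2 P1:NH1 P2:NH2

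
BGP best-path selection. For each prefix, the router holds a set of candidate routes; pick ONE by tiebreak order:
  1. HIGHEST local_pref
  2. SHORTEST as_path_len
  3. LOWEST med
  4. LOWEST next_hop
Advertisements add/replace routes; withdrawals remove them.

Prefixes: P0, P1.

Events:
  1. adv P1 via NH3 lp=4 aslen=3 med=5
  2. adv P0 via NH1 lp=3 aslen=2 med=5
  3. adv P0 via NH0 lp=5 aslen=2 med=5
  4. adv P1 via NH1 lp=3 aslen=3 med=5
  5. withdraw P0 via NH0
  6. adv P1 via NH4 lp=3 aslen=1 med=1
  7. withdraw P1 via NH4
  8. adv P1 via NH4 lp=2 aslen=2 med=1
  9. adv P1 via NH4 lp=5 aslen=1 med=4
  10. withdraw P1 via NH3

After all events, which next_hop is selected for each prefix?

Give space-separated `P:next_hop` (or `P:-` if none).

Op 1: best P0=- P1=NH3
Op 2: best P0=NH1 P1=NH3
Op 3: best P0=NH0 P1=NH3
Op 4: best P0=NH0 P1=NH3
Op 5: best P0=NH1 P1=NH3
Op 6: best P0=NH1 P1=NH3
Op 7: best P0=NH1 P1=NH3
Op 8: best P0=NH1 P1=NH3
Op 9: best P0=NH1 P1=NH4
Op 10: best P0=NH1 P1=NH4

Answer: P0:NH1 P1:NH4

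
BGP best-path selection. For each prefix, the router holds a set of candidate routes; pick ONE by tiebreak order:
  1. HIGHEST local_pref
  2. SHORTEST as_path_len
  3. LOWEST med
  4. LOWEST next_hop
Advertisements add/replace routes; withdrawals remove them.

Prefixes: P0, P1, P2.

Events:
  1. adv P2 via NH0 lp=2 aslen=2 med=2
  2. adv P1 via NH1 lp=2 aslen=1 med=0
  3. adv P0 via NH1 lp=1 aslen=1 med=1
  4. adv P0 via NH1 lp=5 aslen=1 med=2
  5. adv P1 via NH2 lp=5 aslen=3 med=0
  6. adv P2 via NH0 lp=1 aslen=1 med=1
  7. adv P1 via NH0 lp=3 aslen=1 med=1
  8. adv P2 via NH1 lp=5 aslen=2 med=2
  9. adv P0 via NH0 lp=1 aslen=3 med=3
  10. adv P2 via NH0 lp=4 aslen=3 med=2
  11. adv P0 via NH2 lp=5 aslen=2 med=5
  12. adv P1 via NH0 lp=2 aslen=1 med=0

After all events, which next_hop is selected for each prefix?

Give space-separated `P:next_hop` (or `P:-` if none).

Op 1: best P0=- P1=- P2=NH0
Op 2: best P0=- P1=NH1 P2=NH0
Op 3: best P0=NH1 P1=NH1 P2=NH0
Op 4: best P0=NH1 P1=NH1 P2=NH0
Op 5: best P0=NH1 P1=NH2 P2=NH0
Op 6: best P0=NH1 P1=NH2 P2=NH0
Op 7: best P0=NH1 P1=NH2 P2=NH0
Op 8: best P0=NH1 P1=NH2 P2=NH1
Op 9: best P0=NH1 P1=NH2 P2=NH1
Op 10: best P0=NH1 P1=NH2 P2=NH1
Op 11: best P0=NH1 P1=NH2 P2=NH1
Op 12: best P0=NH1 P1=NH2 P2=NH1

Answer: P0:NH1 P1:NH2 P2:NH1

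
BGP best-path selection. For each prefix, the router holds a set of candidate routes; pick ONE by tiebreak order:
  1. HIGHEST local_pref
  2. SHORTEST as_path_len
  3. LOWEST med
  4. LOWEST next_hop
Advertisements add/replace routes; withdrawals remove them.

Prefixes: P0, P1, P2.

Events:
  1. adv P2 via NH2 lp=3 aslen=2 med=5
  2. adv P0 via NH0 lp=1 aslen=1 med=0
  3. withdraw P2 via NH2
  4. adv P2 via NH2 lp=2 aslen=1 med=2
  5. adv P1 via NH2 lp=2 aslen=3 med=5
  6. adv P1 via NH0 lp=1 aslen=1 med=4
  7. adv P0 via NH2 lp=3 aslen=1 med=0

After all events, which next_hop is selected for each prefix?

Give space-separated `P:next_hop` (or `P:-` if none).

Op 1: best P0=- P1=- P2=NH2
Op 2: best P0=NH0 P1=- P2=NH2
Op 3: best P0=NH0 P1=- P2=-
Op 4: best P0=NH0 P1=- P2=NH2
Op 5: best P0=NH0 P1=NH2 P2=NH2
Op 6: best P0=NH0 P1=NH2 P2=NH2
Op 7: best P0=NH2 P1=NH2 P2=NH2

Answer: P0:NH2 P1:NH2 P2:NH2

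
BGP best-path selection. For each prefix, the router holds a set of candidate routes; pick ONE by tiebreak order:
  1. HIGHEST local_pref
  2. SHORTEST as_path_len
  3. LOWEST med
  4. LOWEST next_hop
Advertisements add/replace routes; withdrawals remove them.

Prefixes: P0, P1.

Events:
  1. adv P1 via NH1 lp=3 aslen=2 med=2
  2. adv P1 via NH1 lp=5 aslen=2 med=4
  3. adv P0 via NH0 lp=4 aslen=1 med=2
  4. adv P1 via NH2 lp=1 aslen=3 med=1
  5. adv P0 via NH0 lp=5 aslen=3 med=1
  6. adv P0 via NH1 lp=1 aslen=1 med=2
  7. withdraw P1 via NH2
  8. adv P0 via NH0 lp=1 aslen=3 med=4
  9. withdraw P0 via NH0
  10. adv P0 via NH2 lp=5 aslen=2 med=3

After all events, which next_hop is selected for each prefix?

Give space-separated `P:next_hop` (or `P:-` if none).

Op 1: best P0=- P1=NH1
Op 2: best P0=- P1=NH1
Op 3: best P0=NH0 P1=NH1
Op 4: best P0=NH0 P1=NH1
Op 5: best P0=NH0 P1=NH1
Op 6: best P0=NH0 P1=NH1
Op 7: best P0=NH0 P1=NH1
Op 8: best P0=NH1 P1=NH1
Op 9: best P0=NH1 P1=NH1
Op 10: best P0=NH2 P1=NH1

Answer: P0:NH2 P1:NH1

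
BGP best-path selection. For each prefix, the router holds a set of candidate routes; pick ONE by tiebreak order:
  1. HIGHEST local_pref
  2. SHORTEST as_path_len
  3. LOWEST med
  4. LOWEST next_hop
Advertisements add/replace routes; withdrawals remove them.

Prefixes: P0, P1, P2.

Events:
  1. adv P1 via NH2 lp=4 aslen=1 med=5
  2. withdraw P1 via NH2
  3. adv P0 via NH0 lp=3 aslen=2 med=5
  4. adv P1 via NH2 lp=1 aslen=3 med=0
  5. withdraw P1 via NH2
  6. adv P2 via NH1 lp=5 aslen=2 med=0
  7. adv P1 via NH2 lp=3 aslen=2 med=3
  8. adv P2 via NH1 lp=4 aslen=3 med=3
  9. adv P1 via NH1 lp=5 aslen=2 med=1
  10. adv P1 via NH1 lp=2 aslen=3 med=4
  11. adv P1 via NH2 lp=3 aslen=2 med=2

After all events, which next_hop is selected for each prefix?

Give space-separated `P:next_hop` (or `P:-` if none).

Op 1: best P0=- P1=NH2 P2=-
Op 2: best P0=- P1=- P2=-
Op 3: best P0=NH0 P1=- P2=-
Op 4: best P0=NH0 P1=NH2 P2=-
Op 5: best P0=NH0 P1=- P2=-
Op 6: best P0=NH0 P1=- P2=NH1
Op 7: best P0=NH0 P1=NH2 P2=NH1
Op 8: best P0=NH0 P1=NH2 P2=NH1
Op 9: best P0=NH0 P1=NH1 P2=NH1
Op 10: best P0=NH0 P1=NH2 P2=NH1
Op 11: best P0=NH0 P1=NH2 P2=NH1

Answer: P0:NH0 P1:NH2 P2:NH1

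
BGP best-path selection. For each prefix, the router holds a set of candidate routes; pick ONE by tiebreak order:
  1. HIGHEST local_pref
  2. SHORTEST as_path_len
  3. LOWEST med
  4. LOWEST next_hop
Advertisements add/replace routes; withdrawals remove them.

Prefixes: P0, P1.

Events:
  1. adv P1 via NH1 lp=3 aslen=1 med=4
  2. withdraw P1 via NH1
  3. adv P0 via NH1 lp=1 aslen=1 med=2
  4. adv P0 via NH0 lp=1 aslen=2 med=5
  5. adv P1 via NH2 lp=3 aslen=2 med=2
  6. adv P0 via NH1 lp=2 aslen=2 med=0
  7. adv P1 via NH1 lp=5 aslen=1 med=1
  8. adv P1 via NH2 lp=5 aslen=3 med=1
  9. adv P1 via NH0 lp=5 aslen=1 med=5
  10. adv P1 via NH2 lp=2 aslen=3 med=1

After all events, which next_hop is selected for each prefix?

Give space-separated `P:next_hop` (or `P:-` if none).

Op 1: best P0=- P1=NH1
Op 2: best P0=- P1=-
Op 3: best P0=NH1 P1=-
Op 4: best P0=NH1 P1=-
Op 5: best P0=NH1 P1=NH2
Op 6: best P0=NH1 P1=NH2
Op 7: best P0=NH1 P1=NH1
Op 8: best P0=NH1 P1=NH1
Op 9: best P0=NH1 P1=NH1
Op 10: best P0=NH1 P1=NH1

Answer: P0:NH1 P1:NH1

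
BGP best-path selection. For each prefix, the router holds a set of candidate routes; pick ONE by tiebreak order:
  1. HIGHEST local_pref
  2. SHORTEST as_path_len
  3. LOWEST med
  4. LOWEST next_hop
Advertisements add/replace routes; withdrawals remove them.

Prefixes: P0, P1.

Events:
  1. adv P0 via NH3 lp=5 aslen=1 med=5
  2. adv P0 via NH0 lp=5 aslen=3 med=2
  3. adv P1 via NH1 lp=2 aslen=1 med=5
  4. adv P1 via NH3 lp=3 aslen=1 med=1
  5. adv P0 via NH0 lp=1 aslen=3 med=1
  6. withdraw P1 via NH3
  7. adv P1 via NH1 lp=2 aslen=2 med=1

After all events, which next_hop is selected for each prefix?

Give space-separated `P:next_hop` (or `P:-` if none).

Op 1: best P0=NH3 P1=-
Op 2: best P0=NH3 P1=-
Op 3: best P0=NH3 P1=NH1
Op 4: best P0=NH3 P1=NH3
Op 5: best P0=NH3 P1=NH3
Op 6: best P0=NH3 P1=NH1
Op 7: best P0=NH3 P1=NH1

Answer: P0:NH3 P1:NH1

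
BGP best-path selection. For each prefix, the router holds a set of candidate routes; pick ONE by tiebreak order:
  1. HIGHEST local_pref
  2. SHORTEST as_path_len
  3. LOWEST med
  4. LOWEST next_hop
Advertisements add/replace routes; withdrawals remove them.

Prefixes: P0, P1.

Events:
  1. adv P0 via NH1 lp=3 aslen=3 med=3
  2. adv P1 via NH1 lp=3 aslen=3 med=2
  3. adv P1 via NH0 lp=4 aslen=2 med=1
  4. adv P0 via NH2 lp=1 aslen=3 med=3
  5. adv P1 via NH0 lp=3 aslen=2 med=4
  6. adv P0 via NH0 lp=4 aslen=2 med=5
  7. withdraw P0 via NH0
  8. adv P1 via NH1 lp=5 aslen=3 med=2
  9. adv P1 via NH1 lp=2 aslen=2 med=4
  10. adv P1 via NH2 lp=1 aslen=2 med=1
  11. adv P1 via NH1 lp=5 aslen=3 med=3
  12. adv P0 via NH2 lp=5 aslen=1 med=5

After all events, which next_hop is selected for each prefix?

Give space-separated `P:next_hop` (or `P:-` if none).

Op 1: best P0=NH1 P1=-
Op 2: best P0=NH1 P1=NH1
Op 3: best P0=NH1 P1=NH0
Op 4: best P0=NH1 P1=NH0
Op 5: best P0=NH1 P1=NH0
Op 6: best P0=NH0 P1=NH0
Op 7: best P0=NH1 P1=NH0
Op 8: best P0=NH1 P1=NH1
Op 9: best P0=NH1 P1=NH0
Op 10: best P0=NH1 P1=NH0
Op 11: best P0=NH1 P1=NH1
Op 12: best P0=NH2 P1=NH1

Answer: P0:NH2 P1:NH1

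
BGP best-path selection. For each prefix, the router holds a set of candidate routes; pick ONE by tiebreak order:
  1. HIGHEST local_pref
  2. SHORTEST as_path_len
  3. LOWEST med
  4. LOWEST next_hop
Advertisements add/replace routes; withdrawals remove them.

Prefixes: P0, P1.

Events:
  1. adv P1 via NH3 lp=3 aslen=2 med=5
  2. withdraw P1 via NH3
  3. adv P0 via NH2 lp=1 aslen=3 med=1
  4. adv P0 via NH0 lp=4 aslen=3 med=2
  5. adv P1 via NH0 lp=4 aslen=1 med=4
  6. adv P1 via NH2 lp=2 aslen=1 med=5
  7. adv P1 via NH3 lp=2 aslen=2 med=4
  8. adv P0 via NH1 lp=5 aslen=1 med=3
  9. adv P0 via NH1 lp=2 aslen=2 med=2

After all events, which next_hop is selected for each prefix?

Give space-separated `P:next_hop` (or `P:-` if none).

Op 1: best P0=- P1=NH3
Op 2: best P0=- P1=-
Op 3: best P0=NH2 P1=-
Op 4: best P0=NH0 P1=-
Op 5: best P0=NH0 P1=NH0
Op 6: best P0=NH0 P1=NH0
Op 7: best P0=NH0 P1=NH0
Op 8: best P0=NH1 P1=NH0
Op 9: best P0=NH0 P1=NH0

Answer: P0:NH0 P1:NH0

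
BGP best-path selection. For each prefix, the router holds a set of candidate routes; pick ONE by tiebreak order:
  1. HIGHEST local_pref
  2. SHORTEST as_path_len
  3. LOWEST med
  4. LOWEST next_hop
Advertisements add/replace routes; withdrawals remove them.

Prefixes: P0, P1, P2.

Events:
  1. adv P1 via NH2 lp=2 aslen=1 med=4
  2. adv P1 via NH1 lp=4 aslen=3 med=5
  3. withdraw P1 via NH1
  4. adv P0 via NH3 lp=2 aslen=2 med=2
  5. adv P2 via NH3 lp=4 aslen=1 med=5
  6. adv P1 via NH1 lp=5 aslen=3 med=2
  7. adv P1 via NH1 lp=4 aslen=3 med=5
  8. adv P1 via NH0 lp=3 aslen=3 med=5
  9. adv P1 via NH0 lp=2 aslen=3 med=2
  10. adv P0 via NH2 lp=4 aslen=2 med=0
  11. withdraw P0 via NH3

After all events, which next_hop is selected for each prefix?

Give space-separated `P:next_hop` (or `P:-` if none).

Op 1: best P0=- P1=NH2 P2=-
Op 2: best P0=- P1=NH1 P2=-
Op 3: best P0=- P1=NH2 P2=-
Op 4: best P0=NH3 P1=NH2 P2=-
Op 5: best P0=NH3 P1=NH2 P2=NH3
Op 6: best P0=NH3 P1=NH1 P2=NH3
Op 7: best P0=NH3 P1=NH1 P2=NH3
Op 8: best P0=NH3 P1=NH1 P2=NH3
Op 9: best P0=NH3 P1=NH1 P2=NH3
Op 10: best P0=NH2 P1=NH1 P2=NH3
Op 11: best P0=NH2 P1=NH1 P2=NH3

Answer: P0:NH2 P1:NH1 P2:NH3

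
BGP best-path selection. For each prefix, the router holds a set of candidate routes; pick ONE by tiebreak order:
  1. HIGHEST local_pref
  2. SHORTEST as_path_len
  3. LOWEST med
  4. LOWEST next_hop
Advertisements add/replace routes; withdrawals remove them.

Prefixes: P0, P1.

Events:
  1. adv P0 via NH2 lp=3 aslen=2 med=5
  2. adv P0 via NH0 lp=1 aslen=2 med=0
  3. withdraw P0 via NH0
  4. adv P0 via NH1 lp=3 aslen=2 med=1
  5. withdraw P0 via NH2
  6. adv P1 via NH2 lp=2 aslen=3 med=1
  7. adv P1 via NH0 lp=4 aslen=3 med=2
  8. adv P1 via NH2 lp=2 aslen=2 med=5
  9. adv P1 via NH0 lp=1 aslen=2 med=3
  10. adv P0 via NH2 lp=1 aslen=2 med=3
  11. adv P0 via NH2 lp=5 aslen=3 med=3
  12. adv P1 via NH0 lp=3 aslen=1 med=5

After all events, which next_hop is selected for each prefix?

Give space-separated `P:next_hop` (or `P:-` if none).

Op 1: best P0=NH2 P1=-
Op 2: best P0=NH2 P1=-
Op 3: best P0=NH2 P1=-
Op 4: best P0=NH1 P1=-
Op 5: best P0=NH1 P1=-
Op 6: best P0=NH1 P1=NH2
Op 7: best P0=NH1 P1=NH0
Op 8: best P0=NH1 P1=NH0
Op 9: best P0=NH1 P1=NH2
Op 10: best P0=NH1 P1=NH2
Op 11: best P0=NH2 P1=NH2
Op 12: best P0=NH2 P1=NH0

Answer: P0:NH2 P1:NH0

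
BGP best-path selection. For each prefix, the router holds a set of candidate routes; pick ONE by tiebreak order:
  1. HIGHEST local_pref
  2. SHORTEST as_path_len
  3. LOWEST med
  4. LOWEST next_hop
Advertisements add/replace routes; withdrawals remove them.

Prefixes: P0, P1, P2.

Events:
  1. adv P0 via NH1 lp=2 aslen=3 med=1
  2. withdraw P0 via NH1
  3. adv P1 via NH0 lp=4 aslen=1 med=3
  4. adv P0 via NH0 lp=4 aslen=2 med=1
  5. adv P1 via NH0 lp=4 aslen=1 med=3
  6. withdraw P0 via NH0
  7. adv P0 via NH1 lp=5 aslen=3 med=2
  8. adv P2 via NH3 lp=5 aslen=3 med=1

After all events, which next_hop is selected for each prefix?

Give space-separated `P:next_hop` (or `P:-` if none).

Op 1: best P0=NH1 P1=- P2=-
Op 2: best P0=- P1=- P2=-
Op 3: best P0=- P1=NH0 P2=-
Op 4: best P0=NH0 P1=NH0 P2=-
Op 5: best P0=NH0 P1=NH0 P2=-
Op 6: best P0=- P1=NH0 P2=-
Op 7: best P0=NH1 P1=NH0 P2=-
Op 8: best P0=NH1 P1=NH0 P2=NH3

Answer: P0:NH1 P1:NH0 P2:NH3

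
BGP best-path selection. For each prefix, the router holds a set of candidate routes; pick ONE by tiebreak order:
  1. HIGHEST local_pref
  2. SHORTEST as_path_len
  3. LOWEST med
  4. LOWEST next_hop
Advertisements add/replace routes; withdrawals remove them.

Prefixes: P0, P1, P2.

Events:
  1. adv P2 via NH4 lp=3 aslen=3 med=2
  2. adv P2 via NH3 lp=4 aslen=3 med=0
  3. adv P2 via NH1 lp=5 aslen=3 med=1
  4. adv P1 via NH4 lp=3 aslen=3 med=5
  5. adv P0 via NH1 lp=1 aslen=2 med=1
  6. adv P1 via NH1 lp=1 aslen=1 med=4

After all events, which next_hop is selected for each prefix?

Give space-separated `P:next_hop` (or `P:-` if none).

Answer: P0:NH1 P1:NH4 P2:NH1

Derivation:
Op 1: best P0=- P1=- P2=NH4
Op 2: best P0=- P1=- P2=NH3
Op 3: best P0=- P1=- P2=NH1
Op 4: best P0=- P1=NH4 P2=NH1
Op 5: best P0=NH1 P1=NH4 P2=NH1
Op 6: best P0=NH1 P1=NH4 P2=NH1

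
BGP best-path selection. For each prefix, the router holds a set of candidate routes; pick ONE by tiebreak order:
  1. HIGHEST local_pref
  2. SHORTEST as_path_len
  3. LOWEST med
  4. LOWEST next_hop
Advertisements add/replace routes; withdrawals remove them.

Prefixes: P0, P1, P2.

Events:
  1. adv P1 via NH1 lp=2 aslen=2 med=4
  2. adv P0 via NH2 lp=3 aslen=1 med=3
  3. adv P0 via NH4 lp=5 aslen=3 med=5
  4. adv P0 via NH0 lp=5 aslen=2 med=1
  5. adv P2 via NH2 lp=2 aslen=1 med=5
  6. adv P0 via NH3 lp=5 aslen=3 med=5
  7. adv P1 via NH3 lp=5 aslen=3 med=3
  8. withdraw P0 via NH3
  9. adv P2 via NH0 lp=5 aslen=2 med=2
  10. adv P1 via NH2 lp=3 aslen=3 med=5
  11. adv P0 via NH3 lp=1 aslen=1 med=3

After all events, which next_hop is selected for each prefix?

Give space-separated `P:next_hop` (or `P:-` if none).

Op 1: best P0=- P1=NH1 P2=-
Op 2: best P0=NH2 P1=NH1 P2=-
Op 3: best P0=NH4 P1=NH1 P2=-
Op 4: best P0=NH0 P1=NH1 P2=-
Op 5: best P0=NH0 P1=NH1 P2=NH2
Op 6: best P0=NH0 P1=NH1 P2=NH2
Op 7: best P0=NH0 P1=NH3 P2=NH2
Op 8: best P0=NH0 P1=NH3 P2=NH2
Op 9: best P0=NH0 P1=NH3 P2=NH0
Op 10: best P0=NH0 P1=NH3 P2=NH0
Op 11: best P0=NH0 P1=NH3 P2=NH0

Answer: P0:NH0 P1:NH3 P2:NH0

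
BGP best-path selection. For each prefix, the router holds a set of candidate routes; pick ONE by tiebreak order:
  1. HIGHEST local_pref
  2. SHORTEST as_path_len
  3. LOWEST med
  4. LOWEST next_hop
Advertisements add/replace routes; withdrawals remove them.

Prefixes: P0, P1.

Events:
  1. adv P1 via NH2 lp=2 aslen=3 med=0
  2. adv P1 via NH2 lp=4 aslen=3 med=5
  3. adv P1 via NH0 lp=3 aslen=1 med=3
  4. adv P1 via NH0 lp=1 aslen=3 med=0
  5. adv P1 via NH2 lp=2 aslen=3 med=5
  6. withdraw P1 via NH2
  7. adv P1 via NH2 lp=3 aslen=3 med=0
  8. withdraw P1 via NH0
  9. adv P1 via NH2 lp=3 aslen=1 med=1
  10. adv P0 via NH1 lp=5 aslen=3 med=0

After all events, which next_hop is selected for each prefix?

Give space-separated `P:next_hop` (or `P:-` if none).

Op 1: best P0=- P1=NH2
Op 2: best P0=- P1=NH2
Op 3: best P0=- P1=NH2
Op 4: best P0=- P1=NH2
Op 5: best P0=- P1=NH2
Op 6: best P0=- P1=NH0
Op 7: best P0=- P1=NH2
Op 8: best P0=- P1=NH2
Op 9: best P0=- P1=NH2
Op 10: best P0=NH1 P1=NH2

Answer: P0:NH1 P1:NH2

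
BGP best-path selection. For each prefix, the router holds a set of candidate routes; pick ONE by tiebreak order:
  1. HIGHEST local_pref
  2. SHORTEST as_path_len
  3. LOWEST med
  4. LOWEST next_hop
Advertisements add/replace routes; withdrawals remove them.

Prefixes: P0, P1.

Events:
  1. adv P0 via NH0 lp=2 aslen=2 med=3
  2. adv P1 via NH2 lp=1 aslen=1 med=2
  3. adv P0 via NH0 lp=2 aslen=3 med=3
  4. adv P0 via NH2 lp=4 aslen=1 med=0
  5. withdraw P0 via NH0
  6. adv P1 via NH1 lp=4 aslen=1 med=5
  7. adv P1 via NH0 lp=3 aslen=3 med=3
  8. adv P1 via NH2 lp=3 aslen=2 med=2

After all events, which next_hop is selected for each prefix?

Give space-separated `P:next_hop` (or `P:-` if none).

Op 1: best P0=NH0 P1=-
Op 2: best P0=NH0 P1=NH2
Op 3: best P0=NH0 P1=NH2
Op 4: best P0=NH2 P1=NH2
Op 5: best P0=NH2 P1=NH2
Op 6: best P0=NH2 P1=NH1
Op 7: best P0=NH2 P1=NH1
Op 8: best P0=NH2 P1=NH1

Answer: P0:NH2 P1:NH1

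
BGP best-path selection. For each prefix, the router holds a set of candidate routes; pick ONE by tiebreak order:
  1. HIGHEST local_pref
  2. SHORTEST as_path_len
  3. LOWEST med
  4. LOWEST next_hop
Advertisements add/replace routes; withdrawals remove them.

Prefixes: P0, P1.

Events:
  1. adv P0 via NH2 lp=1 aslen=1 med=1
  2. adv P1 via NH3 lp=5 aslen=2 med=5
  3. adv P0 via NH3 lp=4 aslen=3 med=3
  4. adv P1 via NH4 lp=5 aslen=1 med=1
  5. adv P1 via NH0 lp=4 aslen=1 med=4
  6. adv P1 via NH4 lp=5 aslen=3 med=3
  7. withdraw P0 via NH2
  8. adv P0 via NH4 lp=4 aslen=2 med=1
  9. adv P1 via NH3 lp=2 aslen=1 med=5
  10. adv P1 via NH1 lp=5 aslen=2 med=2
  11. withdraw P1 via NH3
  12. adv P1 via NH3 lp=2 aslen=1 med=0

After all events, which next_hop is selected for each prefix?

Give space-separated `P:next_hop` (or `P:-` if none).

Answer: P0:NH4 P1:NH1

Derivation:
Op 1: best P0=NH2 P1=-
Op 2: best P0=NH2 P1=NH3
Op 3: best P0=NH3 P1=NH3
Op 4: best P0=NH3 P1=NH4
Op 5: best P0=NH3 P1=NH4
Op 6: best P0=NH3 P1=NH3
Op 7: best P0=NH3 P1=NH3
Op 8: best P0=NH4 P1=NH3
Op 9: best P0=NH4 P1=NH4
Op 10: best P0=NH4 P1=NH1
Op 11: best P0=NH4 P1=NH1
Op 12: best P0=NH4 P1=NH1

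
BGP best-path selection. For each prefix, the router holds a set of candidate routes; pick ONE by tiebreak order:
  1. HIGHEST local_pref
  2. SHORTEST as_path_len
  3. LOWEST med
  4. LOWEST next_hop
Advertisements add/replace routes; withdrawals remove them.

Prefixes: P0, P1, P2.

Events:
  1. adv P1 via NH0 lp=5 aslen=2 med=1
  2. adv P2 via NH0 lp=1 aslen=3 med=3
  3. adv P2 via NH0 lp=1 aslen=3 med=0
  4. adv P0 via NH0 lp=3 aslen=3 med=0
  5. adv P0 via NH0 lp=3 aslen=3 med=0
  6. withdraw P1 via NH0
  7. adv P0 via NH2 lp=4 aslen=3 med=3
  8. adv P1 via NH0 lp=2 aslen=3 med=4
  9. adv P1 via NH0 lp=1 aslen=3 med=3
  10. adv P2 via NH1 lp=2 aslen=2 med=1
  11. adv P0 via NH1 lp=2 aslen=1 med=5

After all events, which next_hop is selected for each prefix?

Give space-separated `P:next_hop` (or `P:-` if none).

Answer: P0:NH2 P1:NH0 P2:NH1

Derivation:
Op 1: best P0=- P1=NH0 P2=-
Op 2: best P0=- P1=NH0 P2=NH0
Op 3: best P0=- P1=NH0 P2=NH0
Op 4: best P0=NH0 P1=NH0 P2=NH0
Op 5: best P0=NH0 P1=NH0 P2=NH0
Op 6: best P0=NH0 P1=- P2=NH0
Op 7: best P0=NH2 P1=- P2=NH0
Op 8: best P0=NH2 P1=NH0 P2=NH0
Op 9: best P0=NH2 P1=NH0 P2=NH0
Op 10: best P0=NH2 P1=NH0 P2=NH1
Op 11: best P0=NH2 P1=NH0 P2=NH1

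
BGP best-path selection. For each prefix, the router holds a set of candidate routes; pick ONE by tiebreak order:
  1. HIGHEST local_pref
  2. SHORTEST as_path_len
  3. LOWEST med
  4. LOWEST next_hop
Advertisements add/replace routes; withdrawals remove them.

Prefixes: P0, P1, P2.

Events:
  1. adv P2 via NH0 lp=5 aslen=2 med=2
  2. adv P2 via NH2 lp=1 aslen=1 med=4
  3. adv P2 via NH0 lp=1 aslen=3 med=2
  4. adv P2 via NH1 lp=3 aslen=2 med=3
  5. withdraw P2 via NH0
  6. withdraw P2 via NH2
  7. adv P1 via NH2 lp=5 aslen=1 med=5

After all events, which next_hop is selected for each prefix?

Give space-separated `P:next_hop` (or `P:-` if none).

Answer: P0:- P1:NH2 P2:NH1

Derivation:
Op 1: best P0=- P1=- P2=NH0
Op 2: best P0=- P1=- P2=NH0
Op 3: best P0=- P1=- P2=NH2
Op 4: best P0=- P1=- P2=NH1
Op 5: best P0=- P1=- P2=NH1
Op 6: best P0=- P1=- P2=NH1
Op 7: best P0=- P1=NH2 P2=NH1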